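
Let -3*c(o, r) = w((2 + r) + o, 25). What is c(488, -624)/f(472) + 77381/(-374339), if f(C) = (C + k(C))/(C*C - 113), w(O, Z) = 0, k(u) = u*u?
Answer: -77381/374339 ≈ -0.20671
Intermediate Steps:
k(u) = u**2
c(o, r) = 0 (c(o, r) = -1/3*0 = 0)
f(C) = (C + C**2)/(-113 + C**2) (f(C) = (C + C**2)/(C*C - 113) = (C + C**2)/(C**2 - 113) = (C + C**2)/(-113 + C**2))
c(488, -624)/f(472) + 77381/(-374339) = 0/((472*(1 + 472)/(-113 + 472**2))) + 77381/(-374339) = 0/((472*473/(-113 + 222784))) + 77381*(-1/374339) = 0/((472*473/222671)) - 77381/374339 = 0/((472*(1/222671)*473)) - 77381/374339 = 0/(223256/222671) - 77381/374339 = 0*(222671/223256) - 77381/374339 = 0 - 77381/374339 = -77381/374339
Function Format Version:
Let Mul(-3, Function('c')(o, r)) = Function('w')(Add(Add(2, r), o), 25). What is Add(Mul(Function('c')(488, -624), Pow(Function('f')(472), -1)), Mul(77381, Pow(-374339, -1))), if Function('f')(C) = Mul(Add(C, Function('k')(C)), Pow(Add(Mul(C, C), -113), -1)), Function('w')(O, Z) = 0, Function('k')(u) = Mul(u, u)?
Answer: Rational(-77381, 374339) ≈ -0.20671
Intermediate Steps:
Function('k')(u) = Pow(u, 2)
Function('c')(o, r) = 0 (Function('c')(o, r) = Mul(Rational(-1, 3), 0) = 0)
Function('f')(C) = Mul(Pow(Add(-113, Pow(C, 2)), -1), Add(C, Pow(C, 2))) (Function('f')(C) = Mul(Add(C, Pow(C, 2)), Pow(Add(Mul(C, C), -113), -1)) = Mul(Add(C, Pow(C, 2)), Pow(Add(Pow(C, 2), -113), -1)) = Mul(Add(C, Pow(C, 2)), Pow(Add(-113, Pow(C, 2)), -1)) = Mul(Pow(Add(-113, Pow(C, 2)), -1), Add(C, Pow(C, 2))))
Add(Mul(Function('c')(488, -624), Pow(Function('f')(472), -1)), Mul(77381, Pow(-374339, -1))) = Add(Mul(0, Pow(Mul(472, Pow(Add(-113, Pow(472, 2)), -1), Add(1, 472)), -1)), Mul(77381, Pow(-374339, -1))) = Add(Mul(0, Pow(Mul(472, Pow(Add(-113, 222784), -1), 473), -1)), Mul(77381, Rational(-1, 374339))) = Add(Mul(0, Pow(Mul(472, Pow(222671, -1), 473), -1)), Rational(-77381, 374339)) = Add(Mul(0, Pow(Mul(472, Rational(1, 222671), 473), -1)), Rational(-77381, 374339)) = Add(Mul(0, Pow(Rational(223256, 222671), -1)), Rational(-77381, 374339)) = Add(Mul(0, Rational(222671, 223256)), Rational(-77381, 374339)) = Add(0, Rational(-77381, 374339)) = Rational(-77381, 374339)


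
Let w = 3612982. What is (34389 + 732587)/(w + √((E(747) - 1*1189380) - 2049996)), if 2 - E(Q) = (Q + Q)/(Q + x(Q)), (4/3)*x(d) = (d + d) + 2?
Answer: 53949278454848/254138096030261 - 239680*I*√12572953015/254138096030261 ≈ 0.21228 - 0.00010575*I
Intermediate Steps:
x(d) = 3/2 + 3*d/2 (x(d) = 3*((d + d) + 2)/4 = 3*(2*d + 2)/4 = 3*(2 + 2*d)/4 = 3/2 + 3*d/2)
E(Q) = 2 - 2*Q/(3/2 + 5*Q/2) (E(Q) = 2 - (Q + Q)/(Q + (3/2 + 3*Q/2)) = 2 - 2*Q/(3/2 + 5*Q/2))
(34389 + 732587)/(w + √((E(747) - 1*1189380) - 2049996)) = (34389 + 732587)/(3612982 + √((6*(1 + 747)/(3 + 5*747) - 1*1189380) - 2049996)) = 766976/(3612982 + √((6*748/(3 + 3735) - 1189380) - 2049996)) = 766976/(3612982 + √((6*748/3738 - 1189380) - 2049996)) = 766976/(3612982 + √((6*(1/3738)*748 - 1189380) - 2049996)) = 766976/(3612982 + √((748/623 - 1189380) - 2049996)) = 766976/(3612982 + √(-740982992/623 - 2049996)) = 766976/(3612982 + √(-2018130500/623)) = 766976/(3612982 + 10*I*√12572953015/623)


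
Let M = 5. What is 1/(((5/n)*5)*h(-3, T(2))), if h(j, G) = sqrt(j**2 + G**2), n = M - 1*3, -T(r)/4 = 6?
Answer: 2*sqrt(65)/4875 ≈ 0.0033076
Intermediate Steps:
T(r) = -24 (T(r) = -4*6 = -24)
n = 2 (n = 5 - 1*3 = 5 - 3 = 2)
h(j, G) = sqrt(G**2 + j**2)
1/(((5/n)*5)*h(-3, T(2))) = 1/(((5/2)*5)*sqrt((-24)**2 + (-3)**2)) = 1/(((5*(1/2))*5)*sqrt(576 + 9)) = 1/(((5/2)*5)*sqrt(585)) = 1/(25*(3*sqrt(65))/2) = 1/(75*sqrt(65)/2) = 2*sqrt(65)/4875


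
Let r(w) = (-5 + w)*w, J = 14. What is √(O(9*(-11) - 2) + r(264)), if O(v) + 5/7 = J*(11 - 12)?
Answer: 29*√3983/7 ≈ 261.46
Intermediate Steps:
r(w) = w*(-5 + w)
O(v) = -103/7 (O(v) = -5/7 + 14*(11 - 12) = -5/7 + 14*(-1) = -5/7 - 14 = -103/7)
√(O(9*(-11) - 2) + r(264)) = √(-103/7 + 264*(-5 + 264)) = √(-103/7 + 264*259) = √(-103/7 + 68376) = √(478529/7) = 29*√3983/7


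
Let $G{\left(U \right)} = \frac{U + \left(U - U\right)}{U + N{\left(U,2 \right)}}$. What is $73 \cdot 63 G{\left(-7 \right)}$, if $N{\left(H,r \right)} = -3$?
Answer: $\frac{32193}{10} \approx 3219.3$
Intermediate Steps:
$G{\left(U \right)} = \frac{U}{-3 + U}$ ($G{\left(U \right)} = \frac{U + \left(U - U\right)}{U - 3} = \frac{U + 0}{-3 + U} = \frac{U}{-3 + U}$)
$73 \cdot 63 G{\left(-7 \right)} = 73 \cdot 63 \left(- \frac{7}{-3 - 7}\right) = 4599 \left(- \frac{7}{-10}\right) = 4599 \left(\left(-7\right) \left(- \frac{1}{10}\right)\right) = 4599 \cdot \frac{7}{10} = \frac{32193}{10}$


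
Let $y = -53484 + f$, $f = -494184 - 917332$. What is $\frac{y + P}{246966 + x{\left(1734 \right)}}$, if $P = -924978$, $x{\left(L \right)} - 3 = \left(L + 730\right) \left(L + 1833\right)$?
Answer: $- \frac{2389978}{9036057} \approx -0.26449$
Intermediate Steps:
$x{\left(L \right)} = 3 + \left(730 + L\right) \left(1833 + L\right)$ ($x{\left(L \right)} = 3 + \left(L + 730\right) \left(L + 1833\right) = 3 + \left(730 + L\right) \left(1833 + L\right)$)
$f = -1411516$
$y = -1465000$ ($y = -53484 - 1411516 = -1465000$)
$\frac{y + P}{246966 + x{\left(1734 \right)}} = \frac{-1465000 - 924978}{246966 + \left(1338093 + 1734^{2} + 2563 \cdot 1734\right)} = - \frac{2389978}{246966 + \left(1338093 + 3006756 + 4444242\right)} = - \frac{2389978}{246966 + 8789091} = - \frac{2389978}{9036057}$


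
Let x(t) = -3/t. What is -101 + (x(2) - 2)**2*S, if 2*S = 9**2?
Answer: 3161/8 ≈ 395.13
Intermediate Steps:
S = 81/2 (S = (1/2)*9**2 = (1/2)*81 = 81/2 ≈ 40.500)
-101 + (x(2) - 2)**2*S = -101 + (-3/2 - 2)**2*(81/2) = -101 + (-7/2)**2*(81/2) = -101 + (49/4)*(81/2) = -101 + 3969/8 = 3161/8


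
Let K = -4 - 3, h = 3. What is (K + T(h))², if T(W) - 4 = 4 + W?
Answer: 16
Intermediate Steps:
T(W) = 8 + W (T(W) = 4 + (4 + W) = 8 + W)
K = -7
(K + T(h))² = (-7 + (8 + 3))² = (-7 + 11)² = 4² = 16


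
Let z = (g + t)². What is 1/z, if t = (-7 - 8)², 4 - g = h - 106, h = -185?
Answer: 1/270400 ≈ 3.6982e-6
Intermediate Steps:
g = 295 (g = 4 - (-185 - 106) = 4 - 1*(-291) = 4 + 291 = 295)
t = 225 (t = (-15)² = 225)
z = 270400 (z = (295 + 225)² = 520² = 270400)
1/z = 1/270400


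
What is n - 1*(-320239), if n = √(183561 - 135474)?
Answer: 320239 + 3*√5343 ≈ 3.2046e+5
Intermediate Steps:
n = 3*√5343 (n = √48087 = 3*√5343 ≈ 219.29)
n - 1*(-320239) = 3*√5343 - 1*(-320239) = 3*√5343 + 320239 = 320239 + 3*√5343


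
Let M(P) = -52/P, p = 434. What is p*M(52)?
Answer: -434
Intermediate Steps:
p*M(52) = 434*(-52/52) = 434*(-52*1/52) = 434*(-1) = -434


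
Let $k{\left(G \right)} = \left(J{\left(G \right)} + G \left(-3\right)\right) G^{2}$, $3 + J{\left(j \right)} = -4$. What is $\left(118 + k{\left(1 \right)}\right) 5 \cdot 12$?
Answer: $6480$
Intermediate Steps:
$J{\left(j \right)} = -7$ ($J{\left(j \right)} = -3 - 4 = -7$)
$k{\left(G \right)} = G^{2} \left(-7 - 3 G\right)$ ($k{\left(G \right)} = \left(-7 + G \left(-3\right)\right) G^{2} = \left(-7 - 3 G\right) G^{2} = G^{2} \left(-7 - 3 G\right)$)
$\left(118 + k{\left(1 \right)}\right) 5 \cdot 12 = \left(118 + 1^{2} \left(-7 - 3\right)\right) 5 \cdot 12 = \left(118 + 1 \left(-7 - 3\right)\right) 60 = \left(118 + 1 \left(-10\right)\right) 60 = \left(118 - 10\right) 60 = 108 \cdot 60 = 6480$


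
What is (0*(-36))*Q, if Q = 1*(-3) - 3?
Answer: 0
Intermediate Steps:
Q = -6 (Q = -3 - 3 = -6)
(0*(-36))*Q = (0*(-36))*(-6) = 0*(-6) = 0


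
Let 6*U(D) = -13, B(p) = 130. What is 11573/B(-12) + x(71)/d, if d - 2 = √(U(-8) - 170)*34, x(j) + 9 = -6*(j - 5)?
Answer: 3454880189/38810590 + 6885*I*√6198/597086 ≈ 89.019 + 0.90781*I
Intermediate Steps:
U(D) = -13/6 (U(D) = (⅙)*(-13) = -13/6)
x(j) = 21 - 6*j (x(j) = -9 - 6*(j - 5) = -9 - 6*(-5 + j) = -9 + (30 - 6*j) = 21 - 6*j)
d = 2 + 17*I*√6198/3 (d = 2 + √(-13/6 - 170)*34 = 2 + √(-1033/6)*34 = 2 + (I*√6198/6)*34 = 2 + 17*I*√6198/3 ≈ 2.0 + 446.12*I)
11573/B(-12) + x(71)/d = 11573/130 + (21 - 6*71)/(2 + 17*I*√6198/3) = 11573*(1/130) + (21 - 426)/(2 + 17*I*√6198/3) = 11573/130 - 405/(2 + 17*I*√6198/3)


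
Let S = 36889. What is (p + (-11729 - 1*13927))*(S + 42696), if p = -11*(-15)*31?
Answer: -1634755485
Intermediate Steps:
p = 5115 (p = 165*31 = 5115)
(p + (-11729 - 1*13927))*(S + 42696) = (5115 + (-11729 - 1*13927))*(36889 + 42696) = (5115 + (-11729 - 13927))*79585 = (5115 - 25656)*79585 = -20541*79585 = -1634755485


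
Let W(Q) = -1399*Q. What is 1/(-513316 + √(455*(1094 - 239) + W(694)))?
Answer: -513316/263493897737 - I*√581881/263493897737 ≈ -1.9481e-6 - 2.895e-9*I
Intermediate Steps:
1/(-513316 + √(455*(1094 - 239) + W(694))) = 1/(-513316 + √(455*(1094 - 239) - 1399*694)) = 1/(-513316 + √(455*855 - 970906)) = 1/(-513316 + √(389025 - 970906)) = 1/(-513316 + √(-581881)) = 1/(-513316 + I*√581881)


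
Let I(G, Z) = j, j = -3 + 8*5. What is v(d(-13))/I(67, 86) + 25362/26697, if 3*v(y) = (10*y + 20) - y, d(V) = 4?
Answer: 1436738/987789 ≈ 1.4545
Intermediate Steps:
j = 37 (j = -3 + 40 = 37)
I(G, Z) = 37
v(y) = 20/3 + 3*y (v(y) = ((10*y + 20) - y)/3 = ((20 + 10*y) - y)/3 = (20 + 9*y)/3 = 20/3 + 3*y)
v(d(-13))/I(67, 86) + 25362/26697 = (20/3 + 3*4)/37 + 25362/26697 = (20/3 + 12)*(1/37) + 25362*(1/26697) = (56/3)*(1/37) + 8454/8899 = 56/111 + 8454/8899 = 1436738/987789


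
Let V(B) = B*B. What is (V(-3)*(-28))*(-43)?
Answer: 10836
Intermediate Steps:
V(B) = B²
(V(-3)*(-28))*(-43) = ((-3)²*(-28))*(-43) = (9*(-28))*(-43) = -252*(-43) = 10836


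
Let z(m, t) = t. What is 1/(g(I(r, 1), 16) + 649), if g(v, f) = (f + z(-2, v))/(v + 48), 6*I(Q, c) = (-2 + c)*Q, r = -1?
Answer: 289/187658 ≈ 0.0015400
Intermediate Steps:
I(Q, c) = Q*(-2 + c)/6 (I(Q, c) = ((-2 + c)*Q)/6 = (Q*(-2 + c))/6 = Q*(-2 + c)/6)
g(v, f) = (f + v)/(48 + v) (g(v, f) = (f + v)/(v + 48) = (f + v)/(48 + v))
1/(g(I(r, 1), 16) + 649) = 1/((16 + (⅙)*(-1)*(-2 + 1))/(48 + (⅙)*(-1)*(-2 + 1)) + 649) = 1/((16 + (⅙)*(-1)*(-1))/(48 + (⅙)*(-1)*(-1)) + 649) = 1/((16 + ⅙)/(48 + ⅙) + 649) = 1/((97/6)/(289/6) + 649) = 1/((6/289)*(97/6) + 649) = 1/(97/289 + 649) = 1/(187658/289) = 289/187658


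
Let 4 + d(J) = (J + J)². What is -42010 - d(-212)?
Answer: -221782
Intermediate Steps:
d(J) = -4 + 4*J² (d(J) = -4 + (J + J)² = -4 + (2*J)² = -4 + 4*J²)
-42010 - d(-212) = -42010 - (-4 + 4*(-212)²) = -42010 - (-4 + 4*44944) = -42010 - (-4 + 179776) = -42010 - 1*179772 = -42010 - 179772 = -221782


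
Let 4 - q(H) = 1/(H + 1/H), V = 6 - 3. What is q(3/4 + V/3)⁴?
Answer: 2897022976/17850625 ≈ 162.29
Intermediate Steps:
V = 3
q(H) = 4 - 1/(H + 1/H)
q(3/4 + V/3)⁴ = ((4 - (3/4 + 3/3) + 4*(3/4 + 3/3)²)/(1 + (3/4 + 3/3)²))⁴ = ((4 - (3*(¼) + 3*(⅓)) + 4*(3*(¼) + 3*(⅓))²)/(1 + (3*(¼) + 3*(⅓))²))⁴ = ((4 - (¾ + 1) + 4*(¾ + 1)²)/(1 + (¾ + 1)²))⁴ = ((4 - 1*7/4 + 4*(7/4)²)/(1 + (7/4)²))⁴ = ((4 - 7/4 + 4*(49/16))/(1 + 49/16))⁴ = ((4 - 7/4 + 49/4)/(65/16))⁴ = ((16/65)*(29/2))⁴ = (232/65)⁴ = 2897022976/17850625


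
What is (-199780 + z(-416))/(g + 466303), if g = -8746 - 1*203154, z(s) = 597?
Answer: -199183/254403 ≈ -0.78294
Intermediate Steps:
g = -211900 (g = -8746 - 203154 = -211900)
(-199780 + z(-416))/(g + 466303) = (-199780 + 597)/(-211900 + 466303) = -199183/254403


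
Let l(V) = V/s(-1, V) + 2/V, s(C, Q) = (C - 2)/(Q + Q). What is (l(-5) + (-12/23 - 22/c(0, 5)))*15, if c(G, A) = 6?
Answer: -7333/23 ≈ -318.83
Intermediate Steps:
s(C, Q) = (-2 + C)/(2*Q) (s(C, Q) = (-2 + C)/((2*Q)) = (-2 + C)*(1/(2*Q)) = (-2 + C)/(2*Q))
l(V) = 2/V - 2*V**2/3 (l(V) = V/(((-2 - 1)/(2*V))) + 2/V = V/(((1/2)*(-3)/V)) + 2/V = V/((-3/(2*V))) + 2/V = V*(-2*V/3) + 2/V = -2*V**2/3 + 2/V = 2/V - 2*V**2/3)
(l(-5) + (-12/23 - 22/c(0, 5)))*15 = ((2/3)*(3 - 1*(-5)**3)/(-5) + (-12/23 - 22/6))*15 = ((2/3)*(-1/5)*(3 - 1*(-125)) + (-12*1/23 - 22*1/6))*15 = ((2/3)*(-1/5)*(3 + 125) + (-12/23 - 11/3))*15 = ((2/3)*(-1/5)*128 - 289/69)*15 = (-256/15 - 289/69)*15 = -7333/345*15 = -7333/23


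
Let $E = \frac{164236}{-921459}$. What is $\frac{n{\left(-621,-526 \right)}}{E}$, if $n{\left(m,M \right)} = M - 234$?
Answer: $\frac{9214590}{2161} \approx 4264.0$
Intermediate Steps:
$n{\left(m,M \right)} = -234 + M$
$E = - \frac{164236}{921459}$ ($E = 164236 \left(- \frac{1}{921459}\right) = - \frac{164236}{921459} \approx -0.17823$)
$\frac{n{\left(-621,-526 \right)}}{E} = \frac{-234 - 526}{- \frac{164236}{921459}} = \left(-760\right) \left(- \frac{921459}{164236}\right) = \frac{9214590}{2161}$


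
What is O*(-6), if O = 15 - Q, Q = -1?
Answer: -96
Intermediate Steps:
O = 16 (O = 15 - 1*(-1) = 15 + 1 = 16)
O*(-6) = 16*(-6) = -96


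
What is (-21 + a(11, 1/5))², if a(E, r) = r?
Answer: 10816/25 ≈ 432.64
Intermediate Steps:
(-21 + a(11, 1/5))² = (-21 + 1/5)² = (-21 + ⅕)² = (-104/5)² = 10816/25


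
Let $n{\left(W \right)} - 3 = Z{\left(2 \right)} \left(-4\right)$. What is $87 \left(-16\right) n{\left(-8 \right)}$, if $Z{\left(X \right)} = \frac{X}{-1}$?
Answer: $-15312$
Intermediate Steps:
$Z{\left(X \right)} = - X$
$n{\left(W \right)} = 11$ ($n{\left(W \right)} = 3 + \left(-1\right) 2 \left(-4\right) = 3 - -8 = 3 + 8 = 11$)
$87 \left(-16\right) n{\left(-8 \right)} = 87 \left(-16\right) 11 = \left(-1392\right) 11 = -15312$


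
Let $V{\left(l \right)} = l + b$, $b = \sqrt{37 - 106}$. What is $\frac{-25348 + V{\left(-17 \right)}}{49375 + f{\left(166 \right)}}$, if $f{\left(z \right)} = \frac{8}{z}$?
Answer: $- \frac{36935}{71897} + \frac{83 i \sqrt{69}}{4098129} \approx -0.51372 + 0.00016824 i$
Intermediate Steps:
$b = i \sqrt{69}$ ($b = \sqrt{-69} = i \sqrt{69} \approx 8.3066 i$)
$V{\left(l \right)} = l + i \sqrt{69}$
$\frac{-25348 + V{\left(-17 \right)}}{49375 + f{\left(166 \right)}} = \frac{-25348 - \left(17 - i \sqrt{69}\right)}{49375 + \frac{8}{166}} = \frac{-25365 + i \sqrt{69}}{49375 + 8 \cdot \frac{1}{166}} = \frac{-25365 + i \sqrt{69}}{49375 + \frac{4}{83}} = \frac{-25365 + i \sqrt{69}}{\frac{4098129}{83}} = \left(-25365 + i \sqrt{69}\right) \frac{83}{4098129} = - \frac{36935}{71897} + \frac{83 i \sqrt{69}}{4098129}$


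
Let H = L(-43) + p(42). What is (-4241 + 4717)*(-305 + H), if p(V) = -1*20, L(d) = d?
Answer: -175168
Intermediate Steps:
p(V) = -20
H = -63 (H = -43 - 20 = -63)
(-4241 + 4717)*(-305 + H) = (-4241 + 4717)*(-305 - 63) = 476*(-368) = -175168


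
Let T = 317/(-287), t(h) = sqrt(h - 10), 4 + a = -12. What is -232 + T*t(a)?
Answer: -232 - 317*I*sqrt(26)/287 ≈ -232.0 - 5.632*I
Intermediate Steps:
a = -16 (a = -4 - 12 = -16)
t(h) = sqrt(-10 + h)
T = -317/287 (T = 317*(-1/287) = -317/287 ≈ -1.1045)
-232 + T*t(a) = -232 - 317*sqrt(-10 - 16)/287 = -232 - 317*I*sqrt(26)/287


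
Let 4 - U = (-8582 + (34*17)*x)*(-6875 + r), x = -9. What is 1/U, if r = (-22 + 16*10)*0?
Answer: -1/94764996 ≈ -1.0552e-8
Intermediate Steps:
r = 0 (r = (-22 + 160)*0 = 138*0 = 0)
U = -94764996 (U = 4 - (-8582 + (34*17)*(-9))*(-6875 + 0) = 4 - (-8582 + 578*(-9))*(-6875) = 4 - (-8582 - 5202)*(-6875) = 4 - (-13784)*(-6875) = 4 - 1*94765000 = 4 - 94765000 = -94764996)
1/U = 1/(-94764996) = -1/94764996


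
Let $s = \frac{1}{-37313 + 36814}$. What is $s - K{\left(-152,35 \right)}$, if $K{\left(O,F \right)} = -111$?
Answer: $\frac{55388}{499} \approx 111.0$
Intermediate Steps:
$s = - \frac{1}{499}$ ($s = \frac{1}{-499} = - \frac{1}{499} \approx -0.002004$)
$s - K{\left(-152,35 \right)} = - \frac{1}{499} - -111 = - \frac{1}{499} + 111 = \frac{55388}{499}$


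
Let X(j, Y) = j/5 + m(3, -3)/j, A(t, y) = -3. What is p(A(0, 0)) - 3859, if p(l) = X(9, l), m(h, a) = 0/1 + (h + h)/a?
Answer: -173584/45 ≈ -3857.4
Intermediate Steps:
m(h, a) = 2*h/a (m(h, a) = 0*1 + (2*h)/a = 0 + 2*h/a = 2*h/a)
X(j, Y) = -2/j + j/5 (X(j, Y) = j/5 + (2*3/(-3))/j = j*(1/5) + (2*3*(-1/3))/j = j/5 - 2/j = -2/j + j/5)
p(l) = 71/45 (p(l) = -2/9 + (1/5)*9 = -2*1/9 + 9/5 = -2/9 + 9/5 = 71/45)
p(A(0, 0)) - 3859 = 71/45 - 3859 = -173584/45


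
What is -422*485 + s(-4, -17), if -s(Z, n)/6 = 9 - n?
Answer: -204826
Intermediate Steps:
s(Z, n) = -54 + 6*n (s(Z, n) = -6*(9 - n) = -54 + 6*n)
-422*485 + s(-4, -17) = -422*485 + (-54 + 6*(-17)) = -204670 + (-54 - 102) = -204670 - 156 = -204826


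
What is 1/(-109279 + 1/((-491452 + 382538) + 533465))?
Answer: -424551/46394508728 ≈ -9.1509e-6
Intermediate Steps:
1/(-109279 + 1/((-491452 + 382538) + 533465)) = 1/(-109279 + 1/(-108914 + 533465)) = 1/(-109279 + 1/424551) = 1/(-46394508728/424551) = -424551/46394508728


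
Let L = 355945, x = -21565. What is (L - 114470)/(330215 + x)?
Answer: 9659/12346 ≈ 0.78236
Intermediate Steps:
(L - 114470)/(330215 + x) = (355945 - 114470)/(330215 - 21565) = 241475/308650 = 241475*(1/308650) = 9659/12346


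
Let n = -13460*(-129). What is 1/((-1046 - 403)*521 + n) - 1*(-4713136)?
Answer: 4625523514897/981411 ≈ 4.7131e+6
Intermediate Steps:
n = 1736340
1/((-1046 - 403)*521 + n) - 1*(-4713136) = 1/((-1046 - 403)*521 + 1736340) - 1*(-4713136) = 1/(-1449*521 + 1736340) + 4713136 = 1/(-754929 + 1736340) + 4713136 = 1/981411 + 4713136 = 4625523514897/981411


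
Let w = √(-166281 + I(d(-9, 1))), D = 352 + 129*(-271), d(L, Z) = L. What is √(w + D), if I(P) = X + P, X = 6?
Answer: √(-34607 + 6*I*√4619) ≈ 1.096 + 186.03*I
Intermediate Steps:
D = -34607 (D = 352 - 34959 = -34607)
I(P) = 6 + P
w = 6*I*√4619 (w = √(-166281 + (6 - 9)) = √(-166281 - 3) = √(-166284) = 6*I*√4619 ≈ 407.78*I)
√(w + D) = √(6*I*√4619 - 34607) = √(-34607 + 6*I*√4619)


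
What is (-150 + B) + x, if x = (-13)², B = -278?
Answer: -259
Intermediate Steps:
x = 169
(-150 + B) + x = (-150 - 278) + 169 = -428 + 169 = -259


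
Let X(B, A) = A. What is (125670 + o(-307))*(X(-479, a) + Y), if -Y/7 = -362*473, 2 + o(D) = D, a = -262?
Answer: 150222593520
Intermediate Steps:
o(D) = -2 + D
Y = 1198582 (Y = -(-2534)*473 = -7*(-171226) = 1198582)
(125670 + o(-307))*(X(-479, a) + Y) = (125670 + (-2 - 307))*(-262 + 1198582) = (125670 - 309)*1198320 = 125361*1198320 = 150222593520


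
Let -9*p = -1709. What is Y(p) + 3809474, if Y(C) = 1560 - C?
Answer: 34297597/9 ≈ 3.8108e+6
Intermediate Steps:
p = 1709/9 (p = -1/9*(-1709) = 1709/9 ≈ 189.89)
Y(p) + 3809474 = (1560 - 1*1709/9) + 3809474 = (1560 - 1709/9) + 3809474 = 12331/9 + 3809474 = 34297597/9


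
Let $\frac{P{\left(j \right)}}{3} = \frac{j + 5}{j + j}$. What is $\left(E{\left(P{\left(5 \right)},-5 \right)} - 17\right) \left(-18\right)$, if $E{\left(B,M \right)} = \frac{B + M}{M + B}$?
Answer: $288$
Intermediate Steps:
$P{\left(j \right)} = \frac{3 \left(5 + j\right)}{2 j}$ ($P{\left(j \right)} = 3 \frac{j + 5}{j + j} = 3 \frac{5 + j}{2 j} = \frac{3 \left(5 + j\right)}{2 j}$)
$E{\left(B,M \right)} = 1$ ($E{\left(B,M \right)} = \frac{B + M}{B + M} = 1$)
$\left(E{\left(P{\left(5 \right)},-5 \right)} - 17\right) \left(-18\right) = \left(1 - 17\right) \left(-18\right) = \left(-16\right) \left(-18\right) = 288$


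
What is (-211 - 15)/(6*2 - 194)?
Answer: 113/91 ≈ 1.2418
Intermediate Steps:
(-211 - 15)/(6*2 - 194) = -226/(12 - 194) = -226/(-182) = -226*(-1/182) = 113/91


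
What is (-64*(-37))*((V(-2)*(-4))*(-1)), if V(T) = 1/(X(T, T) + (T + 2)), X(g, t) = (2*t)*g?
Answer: 1184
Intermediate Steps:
X(g, t) = 2*g*t
V(T) = 1/(2 + T + 2*T**2) (V(T) = 1/(2*T*T + (T + 2)) = 1/(2*T**2 + (2 + T)) = 1/(2 + T + 2*T**2))
(-64*(-37))*((V(-2)*(-4))*(-1)) = (-64*(-37))*((-4/(2 - 2 + 2*(-2)**2))*(-1)) = 2368*((-4/(2 - 2 + 2*4))*(-1)) = 2368*((-4/(2 - 2 + 8))*(-1)) = 2368*((-4/8)*(-1)) = 2368*(((1/8)*(-4))*(-1)) = 2368*(-1/2*(-1)) = 2368*(1/2) = 1184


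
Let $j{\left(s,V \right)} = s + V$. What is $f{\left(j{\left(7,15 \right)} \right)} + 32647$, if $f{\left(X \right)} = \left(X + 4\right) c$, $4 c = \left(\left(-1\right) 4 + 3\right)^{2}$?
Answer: $\frac{65307}{2} \approx 32654.0$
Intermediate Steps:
$c = \frac{1}{4}$ ($c = \frac{\left(\left(-1\right) 4 + 3\right)^{2}}{4} = \frac{\left(-4 + 3\right)^{2}}{4} = \frac{\left(-1\right)^{2}}{4} = \frac{1}{4} \cdot 1 = \frac{1}{4} \approx 0.25$)
$j{\left(s,V \right)} = V + s$
$f{\left(X \right)} = 1 + \frac{X}{4}$ ($f{\left(X \right)} = \left(X + 4\right) \frac{1}{4} = \left(4 + X\right) \frac{1}{4} = 1 + \frac{X}{4}$)
$f{\left(j{\left(7,15 \right)} \right)} + 32647 = \left(1 + \frac{15 + 7}{4}\right) + 32647 = \left(1 + \frac{1}{4} \cdot 22\right) + 32647 = \left(1 + \frac{11}{2}\right) + 32647 = \frac{13}{2} + 32647 = \frac{65307}{2}$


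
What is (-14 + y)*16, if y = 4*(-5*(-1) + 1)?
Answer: 160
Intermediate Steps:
y = 24 (y = 4*(5 + 1) = 4*6 = 24)
(-14 + y)*16 = (-14 + 24)*16 = 10*16 = 160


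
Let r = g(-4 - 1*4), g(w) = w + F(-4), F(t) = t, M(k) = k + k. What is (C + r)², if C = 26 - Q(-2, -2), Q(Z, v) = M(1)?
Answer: 144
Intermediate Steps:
M(k) = 2*k
Q(Z, v) = 2 (Q(Z, v) = 2*1 = 2)
g(w) = -4 + w (g(w) = w - 4 = -4 + w)
r = -12 (r = -4 + (-4 - 1*4) = -4 + (-4 - 4) = -4 - 8 = -12)
C = 24 (C = 26 - 1*2 = 26 - 2 = 24)
(C + r)² = (24 - 12)² = 12² = 144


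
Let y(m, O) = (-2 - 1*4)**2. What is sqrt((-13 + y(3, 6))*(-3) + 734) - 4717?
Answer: -4717 + sqrt(665) ≈ -4691.2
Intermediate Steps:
y(m, O) = 36 (y(m, O) = (-2 - 4)**2 = (-6)**2 = 36)
sqrt((-13 + y(3, 6))*(-3) + 734) - 4717 = sqrt((-13 + 36)*(-3) + 734) - 4717 = sqrt(23*(-3) + 734) - 4717 = sqrt(-69 + 734) - 4717 = sqrt(665) - 4717 = -4717 + sqrt(665)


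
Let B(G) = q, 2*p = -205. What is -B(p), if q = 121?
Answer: -121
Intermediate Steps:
p = -205/2 (p = (½)*(-205) = -205/2 ≈ -102.50)
B(G) = 121
-B(p) = -1*121 = -121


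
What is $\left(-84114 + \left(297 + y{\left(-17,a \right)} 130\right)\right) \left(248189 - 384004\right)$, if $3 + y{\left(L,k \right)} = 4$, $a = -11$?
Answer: $11365949905$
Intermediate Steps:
$y{\left(L,k \right)} = 1$ ($y{\left(L,k \right)} = -3 + 4 = 1$)
$\left(-84114 + \left(297 + y{\left(-17,a \right)} 130\right)\right) \left(248189 - 384004\right) = \left(-84114 + \left(297 + 1 \cdot 130\right)\right) \left(248189 - 384004\right) = \left(-84114 + \left(297 + 130\right)\right) \left(-135815\right) = \left(-84114 + 427\right) \left(-135815\right) = \left(-83687\right) \left(-135815\right) = 11365949905$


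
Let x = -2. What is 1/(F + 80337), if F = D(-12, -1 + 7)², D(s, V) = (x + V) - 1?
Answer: 1/80346 ≈ 1.2446e-5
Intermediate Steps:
D(s, V) = -3 + V (D(s, V) = (-2 + V) - 1 = -3 + V)
F = 9 (F = (-3 + (-1 + 7))² = (-3 + 6)² = 3² = 9)
1/(F + 80337) = 1/(9 + 80337) = 1/80346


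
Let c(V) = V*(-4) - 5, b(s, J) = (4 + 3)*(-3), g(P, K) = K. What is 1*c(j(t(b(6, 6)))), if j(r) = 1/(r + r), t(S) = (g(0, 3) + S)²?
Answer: -811/162 ≈ -5.0062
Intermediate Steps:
b(s, J) = -21 (b(s, J) = 7*(-3) = -21)
t(S) = (3 + S)²
j(r) = 1/(2*r)
c(V) = -5 - 4*V (c(V) = -4*V - 5 = -5 - 4*V)
1*c(j(t(b(6, 6)))) = 1*(-5 - 2/((3 - 21)²)) = 1*(-5 - 2/((-18)²)) = 1*(-5 - 2/324) = 1*(-5 - 4*1/648) = 1*(-5 - 1/162) = 1*(-811/162) = -811/162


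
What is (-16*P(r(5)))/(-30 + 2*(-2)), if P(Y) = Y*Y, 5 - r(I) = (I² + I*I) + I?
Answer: 20000/17 ≈ 1176.5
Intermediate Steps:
r(I) = 5 - I - 2*I² (r(I) = 5 - ((I² + I*I) + I) = 5 - ((I² + I²) + I) = 5 - (2*I² + I) = 5 - (I + 2*I²) = 5 + (-I - 2*I²) = 5 - I - 2*I²)
P(Y) = Y²
(-16*P(r(5)))/(-30 + 2*(-2)) = (-16*(5 - 1*5 - 2*5²)²)/(-30 + 2*(-2)) = (-16*(5 - 5 - 2*25)²)/(-30 - 4) = -16*(5 - 5 - 50)²/(-34) = -16*(-50)²*(-1/34) = -16*2500*(-1/34) = -40000*(-1/34) = 20000/17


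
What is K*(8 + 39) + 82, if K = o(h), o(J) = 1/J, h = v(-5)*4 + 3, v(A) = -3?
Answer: 691/9 ≈ 76.778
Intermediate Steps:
h = -9 (h = -3*4 + 3 = -12 + 3 = -9)
K = -1/9 (K = 1/(-9) = -1/9 ≈ -0.11111)
K*(8 + 39) + 82 = -(8 + 39)/9 + 82 = -1/9*47 + 82 = -47/9 + 82 = 691/9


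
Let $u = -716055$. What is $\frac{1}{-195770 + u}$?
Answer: $- \frac{1}{911825} \approx -1.0967 \cdot 10^{-6}$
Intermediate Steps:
$\frac{1}{-195770 + u} = \frac{1}{-195770 - 716055} = \frac{1}{-911825} = - \frac{1}{911825}$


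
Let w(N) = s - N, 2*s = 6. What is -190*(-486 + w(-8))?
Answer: 90250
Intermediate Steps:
s = 3 (s = (½)*6 = 3)
w(N) = 3 - N
-190*(-486 + w(-8)) = -190*(-486 + (3 - 1*(-8))) = -190*(-486 + (3 + 8)) = -190*(-486 + 11) = -190*(-475) = 90250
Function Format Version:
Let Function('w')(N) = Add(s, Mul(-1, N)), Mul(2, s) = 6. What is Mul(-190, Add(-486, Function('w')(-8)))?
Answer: 90250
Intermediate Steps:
s = 3 (s = Mul(Rational(1, 2), 6) = 3)
Function('w')(N) = Add(3, Mul(-1, N))
Mul(-190, Add(-486, Function('w')(-8))) = Mul(-190, Add(-486, Add(3, Mul(-1, -8)))) = Mul(-190, Add(-486, Add(3, 8))) = Mul(-190, Add(-486, 11)) = Mul(-190, -475) = 90250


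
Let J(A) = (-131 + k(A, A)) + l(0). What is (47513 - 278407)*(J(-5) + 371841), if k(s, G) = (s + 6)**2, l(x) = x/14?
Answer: -85825839634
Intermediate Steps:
l(x) = x/14 (l(x) = x*(1/14) = x/14)
k(s, G) = (6 + s)**2
J(A) = -131 + (6 + A)**2 (J(A) = (-131 + (6 + A)**2) + (1/14)*0 = (-131 + (6 + A)**2) + 0 = -131 + (6 + A)**2)
(47513 - 278407)*(J(-5) + 371841) = (47513 - 278407)*((-131 + (6 - 5)**2) + 371841) = -230894*((-131 + 1**2) + 371841) = -230894*((-131 + 1) + 371841) = -230894*(-130 + 371841) = -230894*371711 = -85825839634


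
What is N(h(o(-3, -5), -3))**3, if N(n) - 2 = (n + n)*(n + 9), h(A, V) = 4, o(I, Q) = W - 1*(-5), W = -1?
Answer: 1191016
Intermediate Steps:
o(I, Q) = 4 (o(I, Q) = -1 - 1*(-5) = -1 + 5 = 4)
N(n) = 2 + 2*n*(9 + n) (N(n) = 2 + (n + n)*(n + 9) = 2 + (2*n)*(9 + n) = 2 + 2*n*(9 + n))
N(h(o(-3, -5), -3))**3 = (2 + 2*4**2 + 18*4)**3 = (2 + 2*16 + 72)**3 = (2 + 32 + 72)**3 = 106**3 = 1191016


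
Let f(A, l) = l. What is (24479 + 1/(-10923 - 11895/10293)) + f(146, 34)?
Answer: 918766307683/37480778 ≈ 24513.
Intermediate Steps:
(24479 + 1/(-10923 - 11895/10293)) + f(146, 34) = (24479 + 1/(-10923 - 11895/10293)) + 34 = (24479 + 1/(-10923 - 11895*1/10293)) + 34 = (24479 + 1/(-10923 - 3965/3431)) + 34 = (24479 + 1/(-37480778/3431)) + 34 = (24479 - 3431/37480778) + 34 = 917491961231/37480778 + 34 = 918766307683/37480778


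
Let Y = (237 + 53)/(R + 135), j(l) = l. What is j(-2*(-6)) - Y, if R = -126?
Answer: -182/9 ≈ -20.222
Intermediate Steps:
Y = 290/9 (Y = (237 + 53)/(-126 + 135) = 290/9 ≈ 32.222)
j(-2*(-6)) - Y = -2*(-6) - 1*290/9 = 12 - 290/9 = -182/9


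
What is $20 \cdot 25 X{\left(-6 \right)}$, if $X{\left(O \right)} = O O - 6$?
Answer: $15000$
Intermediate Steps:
$X{\left(O \right)} = -6 + O^{2}$ ($X{\left(O \right)} = O^{2} - 6 = -6 + O^{2}$)
$20 \cdot 25 X{\left(-6 \right)} = 20 \cdot 25 \left(-6 + \left(-6\right)^{2}\right) = 500 \left(-6 + 36\right) = 500 \cdot 30 = 15000$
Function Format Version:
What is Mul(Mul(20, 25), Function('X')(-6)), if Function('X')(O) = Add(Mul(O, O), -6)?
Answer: 15000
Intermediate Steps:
Function('X')(O) = Add(-6, Pow(O, 2)) (Function('X')(O) = Add(Pow(O, 2), -6) = Add(-6, Pow(O, 2)))
Mul(Mul(20, 25), Function('X')(-6)) = Mul(Mul(20, 25), Add(-6, Pow(-6, 2))) = Mul(500, Add(-6, 36)) = Mul(500, 30) = 15000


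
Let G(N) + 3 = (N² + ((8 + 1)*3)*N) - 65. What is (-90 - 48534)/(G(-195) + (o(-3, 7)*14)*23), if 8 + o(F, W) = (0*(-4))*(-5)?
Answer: -12156/7529 ≈ -1.6146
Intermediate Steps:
G(N) = -68 + N² + 27*N (G(N) = -3 + ((N² + ((8 + 1)*3)*N) - 65) = -3 + ((N² + (9*3)*N) - 65) = -3 + ((N² + 27*N) - 65) = -3 + (-65 + N² + 27*N) = -68 + N² + 27*N)
o(F, W) = -8 (o(F, W) = -8 + (0*(-4))*(-5) = -8 + 0*(-5) = -8 + 0 = -8)
(-90 - 48534)/(G(-195) + (o(-3, 7)*14)*23) = (-90 - 48534)/((-68 + (-195)² + 27*(-195)) - 8*14*23) = -48624/((-68 + 38025 - 5265) - 112*23) = -48624/(32692 - 2576) = -48624/30116 = -48624*1/30116 = -12156/7529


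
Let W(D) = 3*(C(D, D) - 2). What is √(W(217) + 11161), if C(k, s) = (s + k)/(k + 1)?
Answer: √132603514/109 ≈ 105.65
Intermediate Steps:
C(k, s) = (k + s)/(1 + k)
W(D) = -6 + 6*D/(1 + D) (W(D) = 3*((D + D)/(1 + D) - 2) = 3*((2*D)/(1 + D) - 2) = 3*(2*D/(1 + D) - 2) = 3*(-2 + 2*D/(1 + D)) = -6 + 6*D/(1 + D))
√(W(217) + 11161) = √(-6/(1 + 217) + 11161) = √(-6/218 + 11161) = √(-6*1/218 + 11161) = √(-3/109 + 11161) = √(1216546/109) = √132603514/109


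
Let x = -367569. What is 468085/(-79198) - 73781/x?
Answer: -166210227727/29110729662 ≈ -5.7096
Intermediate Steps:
468085/(-79198) - 73781/x = 468085/(-79198) - 73781/(-367569) = 468085*(-1/79198) - 73781*(-1/367569) = -468085/79198 + 73781/367569 = -166210227727/29110729662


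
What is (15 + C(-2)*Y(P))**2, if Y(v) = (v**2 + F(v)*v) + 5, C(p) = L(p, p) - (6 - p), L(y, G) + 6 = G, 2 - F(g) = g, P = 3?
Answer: 25921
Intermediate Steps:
F(g) = 2 - g
L(y, G) = -6 + G
C(p) = -12 + 2*p (C(p) = (-6 + p) - (6 - p) = (-6 + p) + (-6 + p) = -12 + 2*p)
Y(v) = 5 + v**2 + v*(2 - v) (Y(v) = (v**2 + (2 - v)*v) + 5 = (v**2 + v*(2 - v)) + 5 = 5 + v**2 + v*(2 - v))
(15 + C(-2)*Y(P))**2 = (15 + (-12 + 2*(-2))*(5 + 2*3))**2 = (15 + (-12 - 4)*(5 + 6))**2 = (15 - 16*11)**2 = (15 - 176)**2 = (-161)**2 = 25921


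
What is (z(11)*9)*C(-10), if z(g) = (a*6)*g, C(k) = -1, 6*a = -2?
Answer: 198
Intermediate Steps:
a = -⅓ (a = (⅙)*(-2) = -⅓ ≈ -0.33333)
z(g) = -2*g (z(g) = (-⅓*6)*g = -2*g)
(z(11)*9)*C(-10) = (-2*11*9)*(-1) = -22*9*(-1) = -198*(-1) = 198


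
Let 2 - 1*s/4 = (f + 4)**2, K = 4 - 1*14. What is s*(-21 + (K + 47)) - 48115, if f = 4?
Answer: -52083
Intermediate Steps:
K = -10 (K = 4 - 14 = -10)
s = -248 (s = 8 - 4*(4 + 4)**2 = 8 - 4*8**2 = 8 - 4*64 = 8 - 256 = -248)
s*(-21 + (K + 47)) - 48115 = -248*(-21 + (-10 + 47)) - 48115 = -248*(-21 + 37) - 48115 = -248*16 - 48115 = -3968 - 48115 = -52083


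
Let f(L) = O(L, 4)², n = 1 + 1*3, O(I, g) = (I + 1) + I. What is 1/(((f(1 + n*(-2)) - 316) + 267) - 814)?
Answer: -1/694 ≈ -0.0014409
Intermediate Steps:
O(I, g) = 1 + 2*I (O(I, g) = (1 + I) + I = 1 + 2*I)
n = 4 (n = 1 + 3 = 4)
f(L) = (1 + 2*L)²
1/(((f(1 + n*(-2)) - 316) + 267) - 814) = 1/((((1 + 2*(1 + 4*(-2)))² - 316) + 267) - 814) = 1/((((1 + 2*(1 - 8))² - 316) + 267) - 814) = 1/((((1 + 2*(-7))² - 316) + 267) - 814) = 1/((((1 - 14)² - 316) + 267) - 814) = 1/((((-13)² - 316) + 267) - 814) = 1/(((169 - 316) + 267) - 814) = 1/((-147 + 267) - 814) = 1/(120 - 814) = 1/(-694) = -1/694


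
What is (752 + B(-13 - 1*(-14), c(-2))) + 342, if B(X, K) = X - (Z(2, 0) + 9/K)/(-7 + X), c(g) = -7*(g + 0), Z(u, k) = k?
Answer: 30663/28 ≈ 1095.1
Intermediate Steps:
c(g) = -7*g
B(X, K) = X - 9/(K*(-7 + X)) (B(X, K) = X - (0 + 9/K)/(-7 + X) = X - 9/K/(-7 + X) = X - 9/(K*(-7 + X)))
(752 + B(-13 - 1*(-14), c(-2))) + 342 = (752 + (-9 + (-7*(-2))*(-13 - 1*(-14))**2 - 7*(-7*(-2))*(-13 - 1*(-14)))/(((-7*(-2)))*(-7 + (-13 - 1*(-14))))) + 342 = (752 + (-9 + 14*(-13 + 14)**2 - 7*14*(-13 + 14))/(14*(-7 + (-13 + 14)))) + 342 = (752 + (-9 + 14*1**2 - 7*14*1)/(14*(-7 + 1))) + 342 = (752 + (1/14)*(-9 + 14*1 - 98)/(-6)) + 342 = (752 + (1/14)*(-1/6)*(-9 + 14 - 98)) + 342 = (752 + (1/14)*(-1/6)*(-93)) + 342 = (752 + 31/28) + 342 = 21087/28 + 342 = 30663/28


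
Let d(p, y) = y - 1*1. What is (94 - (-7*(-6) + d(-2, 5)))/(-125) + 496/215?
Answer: 10336/5375 ≈ 1.9230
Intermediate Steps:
d(p, y) = -1 + y (d(p, y) = y - 1 = -1 + y)
(94 - (-7*(-6) + d(-2, 5)))/(-125) + 496/215 = (94 - (-7*(-6) + (-1 + 5)))/(-125) + 496/215 = (94 - (42 + 4))*(-1/125) + 496*(1/215) = (94 - 1*46)*(-1/125) + 496/215 = (94 - 46)*(-1/125) + 496/215 = 48*(-1/125) + 496/215 = -48/125 + 496/215 = 10336/5375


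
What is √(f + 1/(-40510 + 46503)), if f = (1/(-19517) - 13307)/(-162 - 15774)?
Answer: √2833746376911613375173/58248759738 ≈ 0.91389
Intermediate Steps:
f = 16232045/19438932 (f = (-1/19517 - 13307)/(-15936) = -259712720/19517*(-1/15936) = 16232045/19438932 ≈ 0.83503)
√(f + 1/(-40510 + 46503)) = √(16232045/19438932 + 1/(-40510 + 46503)) = √(16232045/19438932 + 1/5993) = √(97298084617/116497519476) = √2833746376911613375173/58248759738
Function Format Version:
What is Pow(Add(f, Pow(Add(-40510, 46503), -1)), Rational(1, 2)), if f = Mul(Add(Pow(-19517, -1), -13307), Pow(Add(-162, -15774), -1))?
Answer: Mul(Rational(1, 58248759738), Pow(2833746376911613375173, Rational(1, 2))) ≈ 0.91389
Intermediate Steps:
f = Rational(16232045, 19438932) (f = Mul(Add(Rational(-1, 19517), -13307), Pow(-15936, -1)) = Mul(Rational(-259712720, 19517), Rational(-1, 15936)) = Rational(16232045, 19438932) ≈ 0.83503)
Pow(Add(f, Pow(Add(-40510, 46503), -1)), Rational(1, 2)) = Pow(Add(Rational(16232045, 19438932), Pow(Add(-40510, 46503), -1)), Rational(1, 2)) = Pow(Add(Rational(16232045, 19438932), Pow(5993, -1)), Rational(1, 2)) = Pow(Add(Rational(16232045, 19438932), Rational(1, 5993)), Rational(1, 2)) = Pow(Rational(97298084617, 116497519476), Rational(1, 2)) = Mul(Rational(1, 58248759738), Pow(2833746376911613375173, Rational(1, 2)))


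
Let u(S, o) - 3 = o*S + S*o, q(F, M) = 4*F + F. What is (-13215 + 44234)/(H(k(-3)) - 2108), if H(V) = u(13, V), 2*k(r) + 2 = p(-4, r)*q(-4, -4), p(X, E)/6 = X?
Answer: 31019/4109 ≈ 7.5490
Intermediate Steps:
p(X, E) = 6*X
q(F, M) = 5*F
k(r) = 239 (k(r) = -1 + ((6*(-4))*(5*(-4)))/2 = -1 + (-24*(-20))/2 = -1 + (½)*480 = -1 + 240 = 239)
u(S, o) = 3 + 2*S*o (u(S, o) = 3 + (o*S + S*o) = 3 + (S*o + S*o) = 3 + 2*S*o)
H(V) = 3 + 26*V (H(V) = 3 + 2*13*V = 3 + 26*V)
(-13215 + 44234)/(H(k(-3)) - 2108) = (-13215 + 44234)/((3 + 26*239) - 2108) = 31019/((3 + 6214) - 2108) = 31019/(6217 - 2108) = 31019/4109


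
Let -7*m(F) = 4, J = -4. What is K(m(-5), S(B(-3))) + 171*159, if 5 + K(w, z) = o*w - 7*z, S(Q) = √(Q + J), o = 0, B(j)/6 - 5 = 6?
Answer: 27184 - 7*√62 ≈ 27129.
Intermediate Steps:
B(j) = 66 (B(j) = 30 + 6*6 = 30 + 36 = 66)
S(Q) = √(-4 + Q) (S(Q) = √(Q - 4) = √(-4 + Q))
m(F) = -4/7 (m(F) = -⅐*4 = -4/7)
K(w, z) = -5 - 7*z (K(w, z) = -5 + (0*w - 7*z) = -5 + (0 - 7*z) = -5 - 7*z)
K(m(-5), S(B(-3))) + 171*159 = (-5 - 7*√(-4 + 66)) + 171*159 = (-5 - 7*√62) + 27189 = 27184 - 7*√62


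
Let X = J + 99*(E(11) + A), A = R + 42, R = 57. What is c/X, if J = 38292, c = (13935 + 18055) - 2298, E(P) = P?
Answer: 14846/24591 ≈ 0.60372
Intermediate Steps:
A = 99 (A = 57 + 42 = 99)
c = 29692 (c = 31990 - 2298 = 29692)
X = 49182 (X = 38292 + 99*(11 + 99) = 38292 + 99*110 = 38292 + 10890 = 49182)
c/X = 29692/49182 = 29692*(1/49182) = 14846/24591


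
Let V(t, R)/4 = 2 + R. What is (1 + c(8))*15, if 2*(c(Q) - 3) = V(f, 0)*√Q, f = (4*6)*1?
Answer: 60 + 120*√2 ≈ 229.71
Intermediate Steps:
f = 24 (f = 24*1 = 24)
V(t, R) = 8 + 4*R (V(t, R) = 4*(2 + R) = 8 + 4*R)
c(Q) = 3 + 4*√Q (c(Q) = 3 + ((8 + 4*0)*√Q)/2 = 3 + ((8 + 0)*√Q)/2 = 3 + (8*√Q)/2 = 3 + 4*√Q)
(1 + c(8))*15 = (1 + (3 + 4*√8))*15 = (1 + (3 + 4*(2*√2)))*15 = (1 + (3 + 8*√2))*15 = (4 + 8*√2)*15 = 60 + 120*√2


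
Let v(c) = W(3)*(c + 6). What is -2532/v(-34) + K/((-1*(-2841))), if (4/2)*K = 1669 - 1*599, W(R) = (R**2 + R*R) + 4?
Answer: 1880743/437514 ≈ 4.2987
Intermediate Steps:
W(R) = 4 + 2*R**2 (W(R) = (R**2 + R**2) + 4 = 2*R**2 + 4 = 4 + 2*R**2)
v(c) = 132 + 22*c (v(c) = (4 + 2*3**2)*(c + 6) = (4 + 2*9)*(6 + c) = (4 + 18)*(6 + c) = 22*(6 + c) = 132 + 22*c)
K = 535 (K = (1669 - 1*599)/2 = (1669 - 599)/2 = (1/2)*1070 = 535)
-2532/v(-34) + K/((-1*(-2841))) = -2532/(132 + 22*(-34)) + 535/((-1*(-2841))) = -2532/(132 - 748) + 535/2841 = -2532/(-616) + 535*(1/2841) = -2532*(-1/616) + 535/2841 = 633/154 + 535/2841 = 1880743/437514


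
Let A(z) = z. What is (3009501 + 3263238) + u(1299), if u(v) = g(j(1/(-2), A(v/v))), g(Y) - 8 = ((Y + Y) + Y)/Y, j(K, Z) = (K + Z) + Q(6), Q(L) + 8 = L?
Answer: 6272750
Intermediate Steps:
Q(L) = -8 + L
j(K, Z) = -2 + K + Z (j(K, Z) = (K + Z) + (-8 + 6) = (K + Z) - 2 = -2 + K + Z)
g(Y) = 11 (g(Y) = 8 + ((Y + Y) + Y)/Y = 8 + (2*Y + Y)/Y = 8 + (3*Y)/Y = 8 + 3 = 11)
u(v) = 11
(3009501 + 3263238) + u(1299) = (3009501 + 3263238) + 11 = 6272739 + 11 = 6272750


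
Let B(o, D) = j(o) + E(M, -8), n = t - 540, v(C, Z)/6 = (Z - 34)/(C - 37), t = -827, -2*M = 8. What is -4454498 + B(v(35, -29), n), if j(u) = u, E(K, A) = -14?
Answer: -4454323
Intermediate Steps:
M = -4 (M = -½*8 = -4)
v(C, Z) = 6*(-34 + Z)/(-37 + C) (v(C, Z) = 6*((Z - 34)/(C - 37)) = 6*((-34 + Z)/(-37 + C)) = 6*(-34 + Z)/(-37 + C))
n = -1367 (n = -827 - 540 = -1367)
B(o, D) = -14 + o (B(o, D) = o - 14 = -14 + o)
-4454498 + B(v(35, -29), n) = -4454498 + (-14 + 6*(-34 - 29)/(-37 + 35)) = -4454498 + (-14 + 6*(-63)/(-2)) = -4454498 + (-14 + 6*(-½)*(-63)) = -4454498 + (-14 + 189) = -4454498 + 175 = -4454323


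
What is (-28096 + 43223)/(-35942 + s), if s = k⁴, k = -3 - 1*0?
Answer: -2161/5123 ≈ -0.42182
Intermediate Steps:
k = -3 (k = -3 + 0 = -3)
s = 81 (s = (-3)⁴ = 81)
(-28096 + 43223)/(-35942 + s) = (-28096 + 43223)/(-35942 + 81) = 15127/(-35861) = 15127*(-1/35861) = -2161/5123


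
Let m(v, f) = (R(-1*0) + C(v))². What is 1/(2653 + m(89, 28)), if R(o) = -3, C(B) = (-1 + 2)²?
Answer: 1/2657 ≈ 0.00037636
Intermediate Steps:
C(B) = 1 (C(B) = 1² = 1)
m(v, f) = 4 (m(v, f) = (-3 + 1)² = (-2)² = 4)
1/(2653 + m(89, 28)) = 1/(2653 + 4) = 1/2657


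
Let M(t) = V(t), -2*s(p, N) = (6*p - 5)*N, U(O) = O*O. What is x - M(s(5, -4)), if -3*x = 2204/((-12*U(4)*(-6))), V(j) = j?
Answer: -43751/864 ≈ -50.638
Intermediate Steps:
U(O) = O²
s(p, N) = -N*(-5 + 6*p)/2 (s(p, N) = -(6*p - 5)*N/2 = -(-5 + 6*p)*N/2 = -N*(-5 + 6*p)/2)
M(t) = t
x = -551/864 (x = -2204/(3*(-12*4²*(-6))) = -2204/(3*(-12*16*(-6))) = -2204/(3*((-192*(-6)))) = -2204/(3*1152) = -⅓*551/288 = -551/864 ≈ -0.63773)
x - M(s(5, -4)) = -551/864 - (-4)*(5 - 6*5)/2 = -551/864 - (-4)*(5 - 30)/2 = -551/864 - (-4)*(-25)/2 = -551/864 - 1*50 = -551/864 - 50 = -43751/864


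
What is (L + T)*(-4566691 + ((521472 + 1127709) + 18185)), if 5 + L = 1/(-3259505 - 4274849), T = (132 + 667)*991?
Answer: -17296594871530134875/7534354 ≈ -2.2957e+12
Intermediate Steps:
T = 791809 (T = 799*991 = 791809)
L = -37671771/7534354 (L = -5 + 1/(-3259505 - 4274849) = -5 + 1/(-7534354) = -5 - 1/7534354 = -37671771/7534354 ≈ -5.0000)
(L + T)*(-4566691 + ((521472 + 1127709) + 18185)) = (-37671771/7534354 + 791809)*(-4566691 + ((521472 + 1127709) + 18185)) = 5965731634615*(-4566691 + (1649181 + 18185))/7534354 = 5965731634615*(-4566691 + 1667366)/7534354 = (5965731634615/7534354)*(-2899325) = -17296594871530134875/7534354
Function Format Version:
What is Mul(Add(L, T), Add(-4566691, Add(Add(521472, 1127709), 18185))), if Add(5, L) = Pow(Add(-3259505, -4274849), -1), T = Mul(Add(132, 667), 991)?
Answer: Rational(-17296594871530134875, 7534354) ≈ -2.2957e+12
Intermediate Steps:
T = 791809 (T = Mul(799, 991) = 791809)
L = Rational(-37671771, 7534354) (L = Add(-5, Pow(Add(-3259505, -4274849), -1)) = Add(-5, Pow(-7534354, -1)) = Add(-5, Rational(-1, 7534354)) = Rational(-37671771, 7534354) ≈ -5.0000)
Mul(Add(L, T), Add(-4566691, Add(Add(521472, 1127709), 18185))) = Mul(Add(Rational(-37671771, 7534354), 791809), Add(-4566691, Add(Add(521472, 1127709), 18185))) = Mul(Rational(5965731634615, 7534354), Add(-4566691, Add(1649181, 18185))) = Mul(Rational(5965731634615, 7534354), Add(-4566691, 1667366)) = Mul(Rational(5965731634615, 7534354), -2899325) = Rational(-17296594871530134875, 7534354)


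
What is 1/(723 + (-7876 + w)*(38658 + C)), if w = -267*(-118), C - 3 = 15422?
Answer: 1/1277982013 ≈ 7.8248e-10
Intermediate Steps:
C = 15425 (C = 3 + 15422 = 15425)
w = 31506
1/(723 + (-7876 + w)*(38658 + C)) = 1/(723 + (-7876 + 31506)*(38658 + 15425)) = 1/(723 + 23630*54083) = 1/(723 + 1277981290) = 1/1277982013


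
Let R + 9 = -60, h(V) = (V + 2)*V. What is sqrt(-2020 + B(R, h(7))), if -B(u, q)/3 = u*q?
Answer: sqrt(11021) ≈ 104.98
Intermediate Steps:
h(V) = V*(2 + V) (h(V) = (2 + V)*V = V*(2 + V))
R = -69 (R = -9 - 60 = -69)
B(u, q) = -3*q*u (B(u, q) = -3*u*q = -3*q*u)
sqrt(-2020 + B(R, h(7))) = sqrt(-2020 - 3*7*(2 + 7)*(-69)) = sqrt(-2020 - 3*7*9*(-69)) = sqrt(-2020 - 3*63*(-69)) = sqrt(-2020 + 13041) = sqrt(11021)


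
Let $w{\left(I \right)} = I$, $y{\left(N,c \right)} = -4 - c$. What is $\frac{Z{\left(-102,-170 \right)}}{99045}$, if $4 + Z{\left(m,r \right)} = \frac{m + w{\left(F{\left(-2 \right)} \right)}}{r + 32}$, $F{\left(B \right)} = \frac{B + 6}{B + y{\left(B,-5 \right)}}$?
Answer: $- \frac{223}{6834105} \approx -3.263 \cdot 10^{-5}$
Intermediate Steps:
$F{\left(B \right)} = \frac{6 + B}{1 + B}$ ($F{\left(B \right)} = \frac{B + 6}{B - -1} = \frac{6 + B}{B + \left(-4 + 5\right)} = \frac{6 + B}{B + 1} = \frac{6 + B}{1 + B}$)
$Z{\left(m,r \right)} = -4 + \frac{-4 + m}{32 + r}$ ($Z{\left(m,r \right)} = -4 + \frac{m + \frac{6 - 2}{1 - 2}}{r + 32} = -4 + \frac{m + \frac{1}{-1} \cdot 4}{32 + r} = -4 + \frac{m - 4}{32 + r} = -4 + \frac{-4 + m}{32 + r}$)
$\frac{Z{\left(-102,-170 \right)}}{99045} = \frac{\frac{1}{32 - 170} \left(-132 - 102 - -680\right)}{99045} = \frac{-132 - 102 + 680}{-138} \cdot \frac{1}{99045} = \left(- \frac{1}{138}\right) 446 \cdot \frac{1}{99045} = \left(- \frac{223}{69}\right) \frac{1}{99045} = - \frac{223}{6834105}$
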